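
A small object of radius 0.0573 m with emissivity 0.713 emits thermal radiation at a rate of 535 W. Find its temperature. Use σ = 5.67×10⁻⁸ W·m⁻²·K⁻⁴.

T ≈ 753 K

A = 4πr² = 4π × (0.0573)² = 0.0413 m².
From P = εσAT⁴, T = (P / εσA)^(1/4) = (535 / (0.713 × 5.67×10⁻⁸ × 0.0413))^(1/4).
T = (3.21×10^11)^(1/4) = 753 K.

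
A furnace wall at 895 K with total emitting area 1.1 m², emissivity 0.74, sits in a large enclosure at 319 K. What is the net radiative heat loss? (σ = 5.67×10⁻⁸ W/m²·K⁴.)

Q = εσA(T⁴ − T_s⁴). T⁴ − T_s⁴ = (895)⁴ − (319)⁴ = 6.42×10^11 − 1.04×10^10 = 6.31×10^11 K⁴.
Q = 0.74 × 5.67×10⁻⁸ × 1.10 × 6.31×10^11 = 29100 W.

Q ≈ 29100 W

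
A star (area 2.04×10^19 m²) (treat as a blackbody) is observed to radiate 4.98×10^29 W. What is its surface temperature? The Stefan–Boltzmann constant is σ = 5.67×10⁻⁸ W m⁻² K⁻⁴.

T ≈ 25600 K

From P = σAT⁴, T = (P / σA)^(1/4) = (4.98×10^29 / (5.67×10⁻⁸ × 2.04×10^19))^(1/4).
T = (4.31×10^17)^(1/4) = 25600 K.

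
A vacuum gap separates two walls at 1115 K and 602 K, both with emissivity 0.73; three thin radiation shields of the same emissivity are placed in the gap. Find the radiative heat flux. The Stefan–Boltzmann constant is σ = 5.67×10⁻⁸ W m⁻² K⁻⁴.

Each of the 4 gaps contributes resistance (2/ε − 1) = 2/0.73 − 1 = 1.740; total = 6.959.
q = σ(T₁⁴ − T₂⁴) / 6.959 = 5.67×10⁻⁸ × 1.41×10^12 / 6.959 = 11500 W/m².

q ≈ 11500 W/m²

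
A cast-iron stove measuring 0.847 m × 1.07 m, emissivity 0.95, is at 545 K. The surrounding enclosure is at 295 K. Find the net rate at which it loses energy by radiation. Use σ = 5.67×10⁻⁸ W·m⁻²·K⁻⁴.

Q ≈ 3940 W

A = 0.847 × 1.07 = 0.906 m².
Q = εσA(T⁴ − T_s⁴). T⁴ − T_s⁴ = (545)⁴ − (295)⁴ = 8.82×10^10 − 7.57×10^9 = 8.07×10^10 K⁴.
Q = 0.95 × 5.67×10⁻⁸ × 0.906 × 8.07×10^10 = 3940 W.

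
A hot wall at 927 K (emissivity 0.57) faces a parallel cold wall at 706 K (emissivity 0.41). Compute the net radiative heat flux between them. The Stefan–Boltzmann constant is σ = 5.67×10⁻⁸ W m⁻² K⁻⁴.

q ≈ 8700 W/m²

For two large parallel gray plates, q = σ(T₁⁴ − T₂⁴) / (1/ε₁ + 1/ε₂ − 1).
1/ε₁ + 1/ε₂ − 1 = 1/0.57 + 1/0.41 − 1 = 3.193.
T₁⁴ − T₂⁴ = 7.38×10^11 − 2.48×10^11 = 4.90×10^11 K⁴.
q = 5.67×10⁻⁸ × 4.90×10^11 / 3.193 = 8700 W/m².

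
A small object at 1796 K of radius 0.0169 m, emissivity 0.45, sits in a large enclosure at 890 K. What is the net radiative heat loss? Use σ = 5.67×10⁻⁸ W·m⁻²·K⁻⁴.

Q ≈ 895 W

A = 4πr² = 4π × (0.0169)² = 3.59×10^-3 m².
Q = εσA(T⁴ − T_s⁴). T⁴ − T_s⁴ = (1796)⁴ − (890)⁴ = 1.04×10^13 − 6.27×10^11 = 9.78×10^12 K⁴.
Q = 0.45 × 5.67×10⁻⁸ × 3.59×10^-3 × 9.78×10^12 = 895 W.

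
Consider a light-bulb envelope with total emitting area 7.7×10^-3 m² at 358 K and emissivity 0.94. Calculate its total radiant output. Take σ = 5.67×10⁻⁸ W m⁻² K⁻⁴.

Stefan–Boltzmann: P = εσAT⁴ = 0.94 × 5.67×10⁻⁸ × 7.70×10^-3 × (358)⁴ = 0.94 × 5.67×10⁻⁸ × 7.70×10^-3 × 1.64×10^10.
P = 6.74 W.

P ≈ 6.74 W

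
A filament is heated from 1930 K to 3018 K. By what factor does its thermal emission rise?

P ∝ T⁴, so the ratio is (3018/1930)⁴ = (1.564)⁴ = 5.98.

ratio ≈ 5.98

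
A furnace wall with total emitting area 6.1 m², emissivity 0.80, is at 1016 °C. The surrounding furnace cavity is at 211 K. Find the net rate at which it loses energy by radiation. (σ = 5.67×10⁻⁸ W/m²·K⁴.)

Q ≈ 7.63×10^5 W

Convert: 1016 °C = 1289 K.
Q = εσA(T⁴ − T_s⁴). T⁴ − T_s⁴ = (1289)⁴ − (211)⁴ = 2.76×10^12 − 1.98×10^9 = 2.76×10^12 K⁴.
Q = 0.80 × 5.67×10⁻⁸ × 6.10 × 2.76×10^12 = 7.63×10^5 W.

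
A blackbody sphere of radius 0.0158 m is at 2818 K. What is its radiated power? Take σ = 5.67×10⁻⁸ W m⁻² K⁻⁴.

A = 4πr² = 4π × (0.0158)² = 3.14×10^-3 m².
P = σAT⁴ = 5.67×10⁻⁸ × 3.14×10^-3 × (2818)⁴ = 5.67×10⁻⁸ × 3.14×10^-3 × 6.31×10^13.
P = 11200 W.

P ≈ 11200 W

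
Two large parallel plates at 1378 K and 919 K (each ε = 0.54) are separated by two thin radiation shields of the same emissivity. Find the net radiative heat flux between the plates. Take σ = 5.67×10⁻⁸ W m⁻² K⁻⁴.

Each of the 3 gaps contributes resistance (2/ε − 1) = 2/0.54 − 1 = 2.704; total = 8.111.
q = σ(T₁⁴ − T₂⁴) / 8.111 = 5.67×10⁻⁸ × 2.89×10^12 / 8.111 = 20200 W/m².

q ≈ 20200 W/m²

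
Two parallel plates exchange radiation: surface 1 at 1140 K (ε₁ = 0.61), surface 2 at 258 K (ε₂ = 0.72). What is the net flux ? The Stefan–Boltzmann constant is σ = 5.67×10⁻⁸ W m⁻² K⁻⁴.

q ≈ 47100 W/m²

For two large parallel gray plates, q = σ(T₁⁴ − T₂⁴) / (1/ε₁ + 1/ε₂ − 1).
1/ε₁ + 1/ε₂ − 1 = 1/0.61 + 1/0.72 − 1 = 2.028.
T₁⁴ − T₂⁴ = 1.69×10^12 − 4.43×10^9 = 1.68×10^12 K⁴.
q = 5.67×10⁻⁸ × 1.68×10^12 / 2.028 = 47100 W/m².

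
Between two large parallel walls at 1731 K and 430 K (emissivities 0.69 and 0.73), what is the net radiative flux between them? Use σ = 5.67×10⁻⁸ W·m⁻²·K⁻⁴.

q ≈ 2.79×10^5 W/m²

For two large parallel gray plates, q = σ(T₁⁴ − T₂⁴) / (1/ε₁ + 1/ε₂ − 1).
1/ε₁ + 1/ε₂ − 1 = 1/0.69 + 1/0.73 − 1 = 1.819.
T₁⁴ − T₂⁴ = 8.98×10^12 − 3.42×10^10 = 8.94×10^12 K⁴.
q = 5.67×10⁻⁸ × 8.94×10^12 / 1.819 = 2.79×10^5 W/m².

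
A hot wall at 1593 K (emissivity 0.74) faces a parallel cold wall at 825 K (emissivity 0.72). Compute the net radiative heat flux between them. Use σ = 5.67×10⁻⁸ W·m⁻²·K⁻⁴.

q ≈ 1.95×10^5 W/m²

For two large parallel gray plates, q = σ(T₁⁴ − T₂⁴) / (1/ε₁ + 1/ε₂ − 1).
1/ε₁ + 1/ε₂ − 1 = 1/0.74 + 1/0.72 − 1 = 1.740.
T₁⁴ − T₂⁴ = 6.44×10^12 − 4.63×10^11 = 5.98×10^12 K⁴.
q = 5.67×10⁻⁸ × 5.98×10^12 / 1.740 = 1.95×10^5 W/m².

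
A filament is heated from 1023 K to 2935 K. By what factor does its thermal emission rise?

P ∝ T⁴, so the ratio is (2935/1023)⁴ = (2.869)⁴ = 67.8.

ratio ≈ 67.8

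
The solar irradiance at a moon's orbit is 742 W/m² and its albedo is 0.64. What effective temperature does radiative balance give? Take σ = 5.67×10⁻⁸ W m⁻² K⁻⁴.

T ≈ 185 K

Power absorbed = (1−a)S·πR²; power emitted = 4πR²σT⁴. Equating and cancelling πR²:
T = ((1−a)S / 4σ)^(1/4) = (267 / (4 × 5.67×10⁻⁸))^(1/4) = (1.18×10^9)^(1/4).
T = 185 K.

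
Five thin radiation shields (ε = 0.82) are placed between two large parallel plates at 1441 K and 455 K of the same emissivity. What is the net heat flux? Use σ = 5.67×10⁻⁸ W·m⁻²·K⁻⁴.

q ≈ 28000 W/m²

Each of the 6 gaps contributes resistance (2/ε − 1) = 2/0.82 − 1 = 1.439; total = 8.634.
q = σ(T₁⁴ − T₂⁴) / 8.634 = 5.67×10⁻⁸ × 4.27×10^12 / 8.634 = 28000 W/m².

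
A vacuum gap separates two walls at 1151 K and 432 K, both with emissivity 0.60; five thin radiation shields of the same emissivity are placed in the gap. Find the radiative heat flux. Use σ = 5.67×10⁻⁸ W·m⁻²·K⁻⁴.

q ≈ 6970 W/m²

Each of the 6 gaps contributes resistance (2/ε − 1) = 2/0.60 − 1 = 2.333; total = 14.00.
q = σ(T₁⁴ − T₂⁴) / 14.00 = 5.67×10⁻⁸ × 1.72×10^12 / 14.00 = 6970 W/m².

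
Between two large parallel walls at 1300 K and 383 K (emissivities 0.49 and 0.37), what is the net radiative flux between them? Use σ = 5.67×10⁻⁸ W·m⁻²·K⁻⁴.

For two large parallel gray plates, q = σ(T₁⁴ − T₂⁴) / (1/ε₁ + 1/ε₂ − 1).
1/ε₁ + 1/ε₂ − 1 = 1/0.49 + 1/0.37 − 1 = 3.744.
T₁⁴ − T₂⁴ = 2.86×10^12 − 2.15×10^10 = 2.83×10^12 K⁴.
q = 5.67×10⁻⁸ × 2.83×10^12 / 3.744 = 42900 W/m².

q ≈ 42900 W/m²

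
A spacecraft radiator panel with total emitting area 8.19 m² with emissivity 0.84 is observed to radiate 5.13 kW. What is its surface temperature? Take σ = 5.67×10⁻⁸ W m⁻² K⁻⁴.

From P = εσAT⁴, T = (P / εσA)^(1/4) = (5130 / (0.84 × 5.67×10⁻⁸ × 8.19))^(1/4).
T = (1.32×10^10)^(1/4) = 339 K.

T ≈ 339 K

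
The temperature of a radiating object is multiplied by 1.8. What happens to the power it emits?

P ∝ T⁴, so the power scales as (1.8)⁴ = 10.5.

factor ≈ 10.5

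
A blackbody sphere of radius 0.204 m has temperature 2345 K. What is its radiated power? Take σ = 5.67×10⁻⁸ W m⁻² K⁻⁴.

P ≈ 8.97×10^5 W

A = 4πr² = 4π × (0.204)² = 0.523 m².
P = σAT⁴ = 5.67×10⁻⁸ × 0.523 × (2345)⁴ = 5.67×10⁻⁸ × 0.523 × 3.02×10^13.
P = 8.97×10^5 W.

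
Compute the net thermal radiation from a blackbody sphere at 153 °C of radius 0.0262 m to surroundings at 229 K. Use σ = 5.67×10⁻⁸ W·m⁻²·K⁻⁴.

Q ≈ 14.8 W

A = 4πr² = 4π × (0.0262)² = 8.63×10^-3 m².
Convert: 153 °C = 426 K.
Q = σA(T⁴ − T_s⁴). T⁴ − T_s⁴ = (426)⁴ − (229)⁴ = 3.29×10^10 − 2.75×10^9 = 3.02×10^10 K⁴.
Q = 5.67×10⁻⁸ × 8.63×10^-3 × 3.02×10^10 = 14.8 W.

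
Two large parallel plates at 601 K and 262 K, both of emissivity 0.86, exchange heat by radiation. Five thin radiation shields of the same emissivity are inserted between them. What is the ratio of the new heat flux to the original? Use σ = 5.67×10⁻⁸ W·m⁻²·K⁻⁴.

With N identical shields there are N+1 = 6 gaps in series, each with the same radiative resistance, so the flux falls to 1/(N+1) of its unshielded value.

ratio ≈ 0.167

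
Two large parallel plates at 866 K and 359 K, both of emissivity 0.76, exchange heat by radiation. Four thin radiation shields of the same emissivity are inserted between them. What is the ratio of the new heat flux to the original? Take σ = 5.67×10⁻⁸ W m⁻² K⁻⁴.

ratio ≈ 0.200

With N identical shields there are N+1 = 5 gaps in series, each with the same radiative resistance, so the flux falls to 1/(N+1) of its unshielded value.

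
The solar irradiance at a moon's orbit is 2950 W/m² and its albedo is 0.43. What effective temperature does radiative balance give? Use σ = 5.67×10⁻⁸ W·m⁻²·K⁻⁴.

T ≈ 293 K

Power absorbed = (1−a)S·πR²; power emitted = 4πR²σT⁴. Equating and cancelling πR²:
T = ((1−a)S / 4σ)^(1/4) = (1680 / (4 × 5.67×10⁻⁸))^(1/4) = (7.41×10^9)^(1/4).
T = 293 K.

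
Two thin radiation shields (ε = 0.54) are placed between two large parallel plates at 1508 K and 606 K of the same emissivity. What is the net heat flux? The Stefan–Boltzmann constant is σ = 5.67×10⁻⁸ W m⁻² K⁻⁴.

q ≈ 35200 W/m²

Each of the 3 gaps contributes resistance (2/ε − 1) = 2/0.54 − 1 = 2.704; total = 8.111.
q = σ(T₁⁴ − T₂⁴) / 8.111 = 5.67×10⁻⁸ × 5.04×10^12 / 8.111 = 35200 W/m².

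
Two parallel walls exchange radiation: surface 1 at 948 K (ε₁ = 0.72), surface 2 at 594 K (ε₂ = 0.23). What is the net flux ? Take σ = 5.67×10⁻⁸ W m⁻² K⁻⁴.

q ≈ 8180 W/m²

For two large parallel gray plates, q = σ(T₁⁴ − T₂⁴) / (1/ε₁ + 1/ε₂ − 1).
1/ε₁ + 1/ε₂ − 1 = 1/0.72 + 1/0.23 − 1 = 4.737.
T₁⁴ − T₂⁴ = 8.08×10^11 − 1.24×10^11 = 6.83×10^11 K⁴.
q = 5.67×10⁻⁸ × 6.83×10^11 / 4.737 = 8180 W/m².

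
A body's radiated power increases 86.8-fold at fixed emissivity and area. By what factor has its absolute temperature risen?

P ∝ T⁴ ⇒ T ∝ P^(1/4), so T scales by (86.8)^(1/4) = 3.05.

factor ≈ 3.05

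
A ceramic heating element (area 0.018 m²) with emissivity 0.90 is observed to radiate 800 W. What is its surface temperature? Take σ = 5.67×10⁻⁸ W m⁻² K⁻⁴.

T ≈ 966 K

From P = εσAT⁴, T = (P / εσA)^(1/4) = (800 / (0.90 × 5.67×10⁻⁸ × 0.0180))^(1/4).
T = (8.71×10^11)^(1/4) = 966 K.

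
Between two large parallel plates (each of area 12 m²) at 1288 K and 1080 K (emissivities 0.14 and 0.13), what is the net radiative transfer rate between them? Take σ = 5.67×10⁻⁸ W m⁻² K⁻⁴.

For two large parallel gray plates, q = σ(T₁⁴ − T₂⁴) / (1/ε₁ + 1/ε₂ − 1).
1/ε₁ + 1/ε₂ − 1 = 1/0.14 + 1/0.13 − 1 = 13.84.
T₁⁴ − T₂⁴ = 2.75×10^12 − 1.36×10^12 = 1.39×10^12 K⁴.
q = 5.67×10⁻⁸ × 1.39×10^12 / 13.84 = 5700 W/m².
Q = q·A = 5700 × 12 = 68400 W.

Q ≈ 68400 W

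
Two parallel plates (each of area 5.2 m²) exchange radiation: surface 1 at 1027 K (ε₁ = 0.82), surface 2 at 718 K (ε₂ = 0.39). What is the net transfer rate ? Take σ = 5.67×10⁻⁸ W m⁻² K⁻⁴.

For two large parallel gray plates, q = σ(T₁⁴ − T₂⁴) / (1/ε₁ + 1/ε₂ − 1).
1/ε₁ + 1/ε₂ − 1 = 1/0.82 + 1/0.39 − 1 = 2.784.
T₁⁴ − T₂⁴ = 1.11×10^12 − 2.66×10^11 = 8.47×10^11 K⁴.
q = 5.67×10⁻⁸ × 8.47×10^11 / 2.784 = 17200 W/m².
Q = q·A = 17200 × 5.2 = 89700 W.

Q ≈ 89700 W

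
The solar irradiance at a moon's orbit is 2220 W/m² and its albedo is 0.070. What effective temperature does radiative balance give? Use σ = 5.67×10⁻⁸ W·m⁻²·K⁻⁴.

Power absorbed = (1−a)S·πR²; power emitted = 4πR²σT⁴. Equating and cancelling πR²:
T = ((1−a)S / 4σ)^(1/4) = (2060 / (4 × 5.67×10⁻⁸))^(1/4) = (9.10×10^9)^(1/4).
T = 309 K.

T ≈ 309 K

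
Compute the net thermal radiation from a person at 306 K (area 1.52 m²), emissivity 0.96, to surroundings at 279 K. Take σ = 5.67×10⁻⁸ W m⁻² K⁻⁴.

Q ≈ 224 W

Q = εσA(T⁴ − T_s⁴). T⁴ − T_s⁴ = (306)⁴ − (279)⁴ = 8.77×10^9 − 6.06×10^9 = 2.71×10^9 K⁴.
Q = 0.96 × 5.67×10⁻⁸ × 1.52 × 2.71×10^9 = 224 W.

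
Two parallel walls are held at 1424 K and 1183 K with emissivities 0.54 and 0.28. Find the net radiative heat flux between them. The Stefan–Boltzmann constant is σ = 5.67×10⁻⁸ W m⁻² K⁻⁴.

For two large parallel gray plates, q = σ(T₁⁴ − T₂⁴) / (1/ε₁ + 1/ε₂ − 1).
1/ε₁ + 1/ε₂ − 1 = 1/0.54 + 1/0.28 − 1 = 4.423.
T₁⁴ − T₂⁴ = 4.11×10^12 − 1.96×10^12 = 2.15×10^12 K⁴.
q = 5.67×10⁻⁸ × 2.15×10^12 / 4.423 = 27600 W/m².

q ≈ 27600 W/m²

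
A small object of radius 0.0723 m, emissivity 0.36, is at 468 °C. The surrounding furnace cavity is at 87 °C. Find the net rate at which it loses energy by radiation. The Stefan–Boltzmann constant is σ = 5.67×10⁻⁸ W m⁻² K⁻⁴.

Q ≈ 382 W

A = 4πr² = 4π × (0.0723)² = 0.0657 m².
Convert: 468 °C = 741 K; 87 °C = 360 K.
Q = εσA(T⁴ − T_s⁴). T⁴ − T_s⁴ = (741)⁴ − (360)⁴ = 3.01×10^11 − 1.68×10^10 = 2.85×10^11 K⁴.
Q = 0.36 × 5.67×10⁻⁸ × 0.0657 × 2.85×10^11 = 382 W.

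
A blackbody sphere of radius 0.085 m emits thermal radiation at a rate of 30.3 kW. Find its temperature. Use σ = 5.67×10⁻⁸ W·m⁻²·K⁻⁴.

T ≈ 1560 K

A = 4πr² = 4π × (0.085)² = 0.0908 m².
From P = σAT⁴, T = (P / σA)^(1/4) = (30300 / (5.67×10⁻⁸ × 0.0908))^(1/4).
T = (5.89×10^12)^(1/4) = 1560 K.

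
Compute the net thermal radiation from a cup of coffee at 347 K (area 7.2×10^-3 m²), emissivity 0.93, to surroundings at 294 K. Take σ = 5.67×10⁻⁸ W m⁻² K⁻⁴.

Q = εσA(T⁴ − T_s⁴). T⁴ − T_s⁴ = (347)⁴ − (294)⁴ = 1.45×10^10 − 7.47×10^9 = 7.03×10^9 K⁴.
Q = 0.93 × 5.67×10⁻⁸ × 7.20×10^-3 × 7.03×10^9 = 2.67 W.

Q ≈ 2.67 W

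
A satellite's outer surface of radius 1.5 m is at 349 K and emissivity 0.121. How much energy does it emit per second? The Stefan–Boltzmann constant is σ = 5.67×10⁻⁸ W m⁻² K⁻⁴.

A = 4πr² = 4π × (1.5)² = 28.3 m².
P = εσAT⁴ = 0.121 × 5.67×10⁻⁸ × 28.3 × (349)⁴ = 0.121 × 5.67×10⁻⁸ × 28.3 × 1.48×10^10.
P = 2880 W.

P ≈ 2880 W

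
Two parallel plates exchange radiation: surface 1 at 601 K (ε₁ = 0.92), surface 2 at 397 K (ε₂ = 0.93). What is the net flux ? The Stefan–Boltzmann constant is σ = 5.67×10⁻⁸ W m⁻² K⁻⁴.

q ≈ 5150 W/m²

For two large parallel gray plates, q = σ(T₁⁴ − T₂⁴) / (1/ε₁ + 1/ε₂ − 1).
1/ε₁ + 1/ε₂ − 1 = 1/0.92 + 1/0.93 − 1 = 1.162.
T₁⁴ − T₂⁴ = 1.30×10^11 − 2.48×10^10 = 1.06×10^11 K⁴.
q = 5.67×10⁻⁸ × 1.06×10^11 / 1.162 = 5150 W/m².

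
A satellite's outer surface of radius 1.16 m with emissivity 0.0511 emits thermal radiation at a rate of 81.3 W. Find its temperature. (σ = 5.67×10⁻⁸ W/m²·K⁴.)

T ≈ 202 K

A = 4πr² = 4π × (1.16)² = 16.9 m².
From P = εσAT⁴, T = (P / εσA)^(1/4) = (81.3 / (0.0511 × 5.67×10⁻⁸ × 16.9))^(1/4).
T = (1.66×10^9)^(1/4) = 202 K.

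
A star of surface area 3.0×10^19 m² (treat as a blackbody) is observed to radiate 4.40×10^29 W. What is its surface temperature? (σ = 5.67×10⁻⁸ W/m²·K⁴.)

From P = σAT⁴, T = (P / σA)^(1/4) = (4.40×10^29 / (5.67×10⁻⁸ × 3.00×10^19))^(1/4).
T = (2.59×10^17)^(1/4) = 22600 K.

T ≈ 22600 K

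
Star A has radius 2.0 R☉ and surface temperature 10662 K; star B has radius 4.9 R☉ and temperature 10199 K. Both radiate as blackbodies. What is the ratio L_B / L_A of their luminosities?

L = 4πR²σT⁴ ∝ R²T⁴, so L_B/L_A = (4.9/2.0)² × (10199/10662)⁴ = 6.00 × 0.837 = 5.03.

L_B/L_A ≈ 5.03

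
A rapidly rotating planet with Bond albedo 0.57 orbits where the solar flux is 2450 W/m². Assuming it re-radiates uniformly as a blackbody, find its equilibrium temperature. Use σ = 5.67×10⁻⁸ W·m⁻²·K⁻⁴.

Power absorbed = (1−a)S·πR²; power emitted = 4πR²σT⁴. Equating and cancelling πR²:
T = ((1−a)S / 4σ)^(1/4) = (1050 / (4 × 5.67×10⁻⁸))^(1/4) = (4.65×10^9)^(1/4).
T = 261 K.

T ≈ 261 K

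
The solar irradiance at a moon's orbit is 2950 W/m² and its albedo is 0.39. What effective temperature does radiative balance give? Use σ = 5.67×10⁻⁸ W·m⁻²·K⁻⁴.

T ≈ 298 K

Power absorbed = (1−a)S·πR²; power emitted = 4πR²σT⁴. Equating and cancelling πR²:
T = ((1−a)S / 4σ)^(1/4) = (1800 / (4 × 5.67×10⁻⁸))^(1/4) = (7.93×10^9)^(1/4).
T = 298 K.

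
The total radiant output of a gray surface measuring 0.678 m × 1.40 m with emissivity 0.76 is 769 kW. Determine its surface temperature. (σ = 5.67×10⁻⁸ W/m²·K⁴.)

A = 0.678 × 1.40 = 0.949 m².
From P = εσAT⁴, T = (P / εσA)^(1/4) = (7.69×10^5 / (0.76 × 5.67×10⁻⁸ × 0.949))^(1/4).
T = (1.88×10^13)^(1/4) = 2080 K.

T ≈ 2080 K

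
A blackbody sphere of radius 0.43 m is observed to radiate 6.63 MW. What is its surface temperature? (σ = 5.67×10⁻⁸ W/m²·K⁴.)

T ≈ 2660 K

A = 4πr² = 4π × (0.43)² = 2.32 m².
From P = σAT⁴, T = (P / σA)^(1/4) = (6.63×10^6 / (5.67×10⁻⁸ × 2.32))^(1/4).
T = (5.03×10^13)^(1/4) = 2660 K.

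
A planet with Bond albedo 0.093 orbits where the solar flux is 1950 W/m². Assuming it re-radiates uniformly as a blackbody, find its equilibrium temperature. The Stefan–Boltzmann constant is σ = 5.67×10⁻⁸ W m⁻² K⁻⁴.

T ≈ 297 K

Power absorbed = (1−a)S·πR²; power emitted = 4πR²σT⁴. Equating and cancelling πR²:
T = ((1−a)S / 4σ)^(1/4) = (1770 / (4 × 5.67×10⁻⁸))^(1/4) = (7.80×10^9)^(1/4).
T = 297 K.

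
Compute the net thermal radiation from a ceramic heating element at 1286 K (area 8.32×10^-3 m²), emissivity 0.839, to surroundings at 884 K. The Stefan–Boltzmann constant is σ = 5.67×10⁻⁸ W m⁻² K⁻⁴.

Q ≈ 841 W

Q = εσA(T⁴ − T_s⁴). T⁴ − T_s⁴ = (1286)⁴ − (884)⁴ = 2.74×10^12 − 6.11×10^11 = 2.12×10^12 K⁴.
Q = 0.839 × 5.67×10⁻⁸ × 8.32×10^-3 × 2.12×10^12 = 841 W.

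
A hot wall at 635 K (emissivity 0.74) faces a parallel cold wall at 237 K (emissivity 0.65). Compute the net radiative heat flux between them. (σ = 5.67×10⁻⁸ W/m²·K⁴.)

q ≈ 4780 W/m²

For two large parallel gray plates, q = σ(T₁⁴ − T₂⁴) / (1/ε₁ + 1/ε₂ − 1).
1/ε₁ + 1/ε₂ − 1 = 1/0.74 + 1/0.65 − 1 = 1.890.
T₁⁴ − T₂⁴ = 1.63×10^11 − 3.15×10^9 = 1.59×10^11 K⁴.
q = 5.67×10⁻⁸ × 1.59×10^11 / 1.890 = 4780 W/m².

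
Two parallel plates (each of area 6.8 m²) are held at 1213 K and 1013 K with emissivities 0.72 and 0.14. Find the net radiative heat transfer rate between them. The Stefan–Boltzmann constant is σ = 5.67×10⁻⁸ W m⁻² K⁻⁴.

Q ≈ 56900 W

For two large parallel gray plates, q = σ(T₁⁴ − T₂⁴) / (1/ε₁ + 1/ε₂ − 1).
1/ε₁ + 1/ε₂ − 1 = 1/0.72 + 1/0.14 − 1 = 7.532.
T₁⁴ − T₂⁴ = 2.16×10^12 − 1.05×10^12 = 1.11×10^12 K⁴.
q = 5.67×10⁻⁸ × 1.11×10^12 / 7.532 = 8370 W/m².
Q = q·A = 8370 × 6.8 = 56900 W.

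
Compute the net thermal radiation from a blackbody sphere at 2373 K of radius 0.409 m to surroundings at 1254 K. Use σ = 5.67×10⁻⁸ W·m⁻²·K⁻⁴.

A = 4πr² = 4π × (0.409)² = 2.10 m².
Q = σA(T⁴ − T_s⁴). T⁴ − T_s⁴ = (2373)⁴ − (1254)⁴ = 3.17×10^13 − 2.47×10^12 = 2.92×10^13 K⁴.
Q = 5.67×10⁻⁸ × 2.10 × 2.92×10^13 = 3.48×10^6 W.

Q ≈ 3.48×10^6 W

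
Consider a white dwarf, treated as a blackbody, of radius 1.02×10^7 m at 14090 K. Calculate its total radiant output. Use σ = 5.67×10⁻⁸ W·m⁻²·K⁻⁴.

P ≈ 2.92×10^24 W

A = 4πr² = 4π × (1.02×10^7)² = 1.31×10^15 m².
P = σAT⁴ = 5.67×10⁻⁸ × 1.31×10^15 × (14090)⁴ = 5.67×10⁻⁸ × 1.31×10^15 × 3.94×10^16.
P = 2.92×10^24 W.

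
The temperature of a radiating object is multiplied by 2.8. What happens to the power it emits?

factor ≈ 61.5

P ∝ T⁴, so the power scales as (2.8)⁴ = 61.5.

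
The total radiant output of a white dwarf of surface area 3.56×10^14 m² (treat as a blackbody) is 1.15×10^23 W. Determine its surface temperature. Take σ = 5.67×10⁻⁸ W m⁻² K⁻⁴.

From P = σAT⁴, T = (P / σA)^(1/4) = (1.15×10^23 / (5.67×10⁻⁸ × 3.56×10^14))^(1/4).
T = (5.70×10^15)^(1/4) = 8690 K.

T ≈ 8690 K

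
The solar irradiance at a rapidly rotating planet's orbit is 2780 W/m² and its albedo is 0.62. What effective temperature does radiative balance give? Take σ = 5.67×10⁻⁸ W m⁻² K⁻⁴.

T ≈ 261 K

Power absorbed = (1−a)S·πR²; power emitted = 4πR²σT⁴. Equating and cancelling πR²:
T = ((1−a)S / 4σ)^(1/4) = (1060 / (4 × 5.67×10⁻⁸))^(1/4) = (4.66×10^9)^(1/4).
T = 261 K.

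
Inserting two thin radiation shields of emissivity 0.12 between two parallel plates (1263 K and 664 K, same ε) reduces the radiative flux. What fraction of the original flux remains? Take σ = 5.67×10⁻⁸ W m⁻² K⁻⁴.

ratio ≈ 0.333

With N identical shields there are N+1 = 3 gaps in series, each with the same radiative resistance, so the flux falls to 1/(N+1) of its unshielded value.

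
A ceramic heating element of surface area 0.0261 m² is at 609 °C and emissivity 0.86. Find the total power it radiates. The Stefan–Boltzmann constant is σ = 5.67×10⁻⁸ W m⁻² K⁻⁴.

609 °C = 882 K.
Stefan–Boltzmann: P = εσAT⁴ = 0.86 × 5.67×10⁻⁸ × 0.0261 × (882)⁴ = 0.86 × 5.67×10⁻⁸ × 0.0261 × 6.05×10^11.
P = 770 W.

P ≈ 770 W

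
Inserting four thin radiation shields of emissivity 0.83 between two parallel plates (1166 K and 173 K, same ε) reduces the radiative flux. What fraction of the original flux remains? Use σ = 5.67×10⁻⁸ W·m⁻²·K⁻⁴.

ratio ≈ 0.200

With N identical shields there are N+1 = 5 gaps in series, each with the same radiative resistance, so the flux falls to 1/(N+1) of its unshielded value.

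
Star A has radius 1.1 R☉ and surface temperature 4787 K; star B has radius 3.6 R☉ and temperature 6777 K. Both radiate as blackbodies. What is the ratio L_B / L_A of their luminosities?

L = 4πR²σT⁴ ∝ R²T⁴, so L_B/L_A = (3.6/1.1)² × (6777/4787)⁴ = 10.7 × 4.02 = 43.0.

L_B/L_A ≈ 43.0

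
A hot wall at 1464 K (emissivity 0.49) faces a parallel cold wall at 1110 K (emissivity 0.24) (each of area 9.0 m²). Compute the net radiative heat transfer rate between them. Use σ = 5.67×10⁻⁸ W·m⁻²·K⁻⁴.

Q ≈ 3.01×10^5 W

For two large parallel gray plates, q = σ(T₁⁴ − T₂⁴) / (1/ε₁ + 1/ε₂ − 1).
1/ε₁ + 1/ε₂ − 1 = 1/0.49 + 1/0.24 − 1 = 5.207.
T₁⁴ − T₂⁴ = 4.59×10^12 − 1.52×10^12 = 3.08×10^12 K⁴.
q = 5.67×10⁻⁸ × 3.08×10^12 / 5.207 = 33500 W/m².
Q = q·A = 33500 × 9.0 = 3.01×10^5 W.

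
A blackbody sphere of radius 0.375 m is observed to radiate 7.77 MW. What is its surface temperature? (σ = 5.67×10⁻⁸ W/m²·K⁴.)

T ≈ 2970 K

A = 4πr² = 4π × (0.375)² = 1.77 m².
From P = σAT⁴, T = (P / σA)^(1/4) = (7.77×10^6 / (5.67×10⁻⁸ × 1.77))^(1/4).
T = (7.75×10^13)^(1/4) = 2970 K.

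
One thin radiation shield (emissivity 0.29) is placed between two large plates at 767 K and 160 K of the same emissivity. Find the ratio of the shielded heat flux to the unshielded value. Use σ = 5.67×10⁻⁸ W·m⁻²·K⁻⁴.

ratio ≈ 0.500

With N identical shields there are N+1 = 2 gaps in series, each with the same radiative resistance, so the flux falls to 1/(N+1) of its unshielded value.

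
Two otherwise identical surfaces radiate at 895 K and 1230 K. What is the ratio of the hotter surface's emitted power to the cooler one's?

P ∝ T⁴, so the ratio is (1230/895)⁴ = (1.374)⁴ = 3.57.

ratio ≈ 3.57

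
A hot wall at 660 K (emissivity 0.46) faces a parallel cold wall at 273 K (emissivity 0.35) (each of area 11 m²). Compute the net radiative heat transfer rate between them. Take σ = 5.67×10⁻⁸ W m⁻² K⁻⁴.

For two large parallel gray plates, q = σ(T₁⁴ − T₂⁴) / (1/ε₁ + 1/ε₂ − 1).
1/ε₁ + 1/ε₂ − 1 = 1/0.46 + 1/0.35 − 1 = 4.031.
T₁⁴ − T₂⁴ = 1.90×10^11 − 5.55×10^9 = 1.84×10^11 K⁴.
q = 5.67×10⁻⁸ × 1.84×10^11 / 4.031 = 2590 W/m².
Q = q·A = 2590 × 11 = 28500 W.

Q ≈ 28500 W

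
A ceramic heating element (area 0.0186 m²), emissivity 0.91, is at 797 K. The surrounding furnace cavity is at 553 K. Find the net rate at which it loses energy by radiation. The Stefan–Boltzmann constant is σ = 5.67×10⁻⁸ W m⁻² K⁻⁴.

Q = εσA(T⁴ − T_s⁴). T⁴ − T_s⁴ = (797)⁴ − (553)⁴ = 4.03×10^11 − 9.35×10^10 = 3.10×10^11 K⁴.
Q = 0.91 × 5.67×10⁻⁸ × 0.0186 × 3.10×10^11 = 297 W.

Q ≈ 297 W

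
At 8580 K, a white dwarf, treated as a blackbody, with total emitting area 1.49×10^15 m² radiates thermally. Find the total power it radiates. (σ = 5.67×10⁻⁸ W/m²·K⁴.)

P ≈ 4.58×10^23 W

P = σAT⁴ = 5.67×10⁻⁸ × 1.49×10^15 × (8580)⁴ = 5.67×10⁻⁸ × 1.49×10^15 × 5.42×10^15.
P = 4.58×10^23 W.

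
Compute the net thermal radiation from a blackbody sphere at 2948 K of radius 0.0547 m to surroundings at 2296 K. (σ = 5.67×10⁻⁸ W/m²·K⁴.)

A = 4πr² = 4π × (0.0547)² = 0.0376 m².
Q = σA(T⁴ − T_s⁴). T⁴ − T_s⁴ = (2948)⁴ − (2296)⁴ = 7.55×10^13 − 2.78×10^13 = 4.77×10^13 K⁴.
Q = 5.67×10⁻⁸ × 0.0376 × 4.77×10^13 = 1.02×10^5 W.

Q ≈ 1.02×10^5 W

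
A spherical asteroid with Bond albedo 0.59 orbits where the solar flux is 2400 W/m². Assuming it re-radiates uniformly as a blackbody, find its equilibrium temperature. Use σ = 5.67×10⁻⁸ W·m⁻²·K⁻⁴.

Power absorbed = (1−a)S·πR²; power emitted = 4πR²σT⁴. Equating and cancelling πR²:
T = ((1−a)S / 4σ)^(1/4) = (984 / (4 × 5.67×10⁻⁸))^(1/4) = (4.34×10^9)^(1/4).
T = 257 K.

T ≈ 257 K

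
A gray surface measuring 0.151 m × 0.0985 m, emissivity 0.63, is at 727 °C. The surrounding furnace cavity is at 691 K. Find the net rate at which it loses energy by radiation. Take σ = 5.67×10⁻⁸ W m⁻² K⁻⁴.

A = 0.151 × 0.0985 = 0.0149 m².
Convert: 727 °C = 1000 K.
Q = εσA(T⁴ − T_s⁴). T⁴ − T_s⁴ = (1000)⁴ − (691)⁴ = 1.00×10^12 − 2.28×10^11 = 7.72×10^11 K⁴.
Q = 0.63 × 5.67×10⁻⁸ × 0.0149 × 7.72×10^11 = 410 W.

Q ≈ 410 W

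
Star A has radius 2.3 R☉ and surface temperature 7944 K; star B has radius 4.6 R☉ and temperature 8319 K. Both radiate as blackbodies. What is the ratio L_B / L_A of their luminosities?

L_B/L_A ≈ 4.81

L = 4πR²σT⁴ ∝ R²T⁴, so L_B/L_A = (4.6/2.3)² × (8319/7944)⁴ = 4.00 × 1.20 = 4.81.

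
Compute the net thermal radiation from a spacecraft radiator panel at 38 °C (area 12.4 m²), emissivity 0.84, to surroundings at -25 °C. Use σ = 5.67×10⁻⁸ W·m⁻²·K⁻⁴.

Convert: 38 °C = 311 K; -25 °C = 248 K.
Q = εσA(T⁴ − T_s⁴). T⁴ − T_s⁴ = (311)⁴ − (248)⁴ = 9.35×10^9 − 3.78×10^9 = 5.57×10^9 K⁴.
Q = 0.84 × 5.67×10⁻⁸ × 12.4 × 5.57×10^9 = 3290 W.

Q ≈ 3290 W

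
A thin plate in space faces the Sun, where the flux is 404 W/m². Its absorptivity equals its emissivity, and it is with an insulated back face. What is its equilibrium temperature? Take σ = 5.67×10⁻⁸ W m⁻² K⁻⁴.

Absorbed flux αS = emitted flux εσT⁴ (one radiating face); with α = ε, T = (S/σ)^(1/4).
T = (404 / 5.67×10⁻⁸)^(1/4) = (7.13×10^9)^(1/4).
T = 291 K.

T ≈ 291 K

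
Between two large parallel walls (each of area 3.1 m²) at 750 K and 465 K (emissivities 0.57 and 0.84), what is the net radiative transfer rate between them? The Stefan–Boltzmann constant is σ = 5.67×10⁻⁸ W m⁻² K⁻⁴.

Q ≈ 24400 W

For two large parallel gray plates, q = σ(T₁⁴ − T₂⁴) / (1/ε₁ + 1/ε₂ − 1).
1/ε₁ + 1/ε₂ − 1 = 1/0.57 + 1/0.84 − 1 = 1.945.
T₁⁴ − T₂⁴ = 3.16×10^11 − 4.68×10^10 = 2.70×10^11 K⁴.
q = 5.67×10⁻⁸ × 2.70×10^11 / 1.945 = 7860 W/m².
Q = q·A = 7860 × 3.1 = 24400 W.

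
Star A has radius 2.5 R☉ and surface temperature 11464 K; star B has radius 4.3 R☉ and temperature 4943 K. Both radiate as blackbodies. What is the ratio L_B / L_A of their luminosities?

L = 4πR²σT⁴ ∝ R²T⁴, so L_B/L_A = (4.3/2.5)² × (4943/11464)⁴ = 2.96 × 0.0346 = 0.102.

L_B/L_A ≈ 0.102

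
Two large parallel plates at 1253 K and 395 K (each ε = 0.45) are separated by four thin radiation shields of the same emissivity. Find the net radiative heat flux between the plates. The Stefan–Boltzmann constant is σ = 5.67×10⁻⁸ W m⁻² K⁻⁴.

Each of the 5 gaps contributes resistance (2/ε − 1) = 2/0.45 − 1 = 3.444; total = 17.22.
q = σ(T₁⁴ − T₂⁴) / 17.22 = 5.67×10⁻⁸ × 2.44×10^12 / 17.22 = 8040 W/m².

q ≈ 8040 W/m²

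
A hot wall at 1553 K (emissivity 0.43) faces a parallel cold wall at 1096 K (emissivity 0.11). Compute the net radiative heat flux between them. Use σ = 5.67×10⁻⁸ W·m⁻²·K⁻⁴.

q ≈ 23800 W/m²

For two large parallel gray plates, q = σ(T₁⁴ − T₂⁴) / (1/ε₁ + 1/ε₂ − 1).
1/ε₁ + 1/ε₂ − 1 = 1/0.43 + 1/0.11 − 1 = 10.42.
T₁⁴ − T₂⁴ = 5.82×10^12 − 1.44×10^12 = 4.37×10^12 K⁴.
q = 5.67×10⁻⁸ × 4.37×10^12 / 10.42 = 23800 W/m².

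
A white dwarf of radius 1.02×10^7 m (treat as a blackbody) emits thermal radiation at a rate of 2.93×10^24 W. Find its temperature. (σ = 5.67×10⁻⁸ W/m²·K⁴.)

T ≈ 14100 K

A = 4πr² = 4π × (1.02×10^7)² = 1.31×10^15 m².
From P = σAT⁴, T = (P / σA)^(1/4) = (2.93×10^24 / (5.67×10⁻⁸ × 1.31×10^15))^(1/4).
T = (3.95×10^16)^(1/4) = 14100 K.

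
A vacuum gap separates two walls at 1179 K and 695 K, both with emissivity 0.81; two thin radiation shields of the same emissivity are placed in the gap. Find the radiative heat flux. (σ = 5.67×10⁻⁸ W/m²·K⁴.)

q ≈ 21900 W/m²

Each of the 3 gaps contributes resistance (2/ε − 1) = 2/0.81 − 1 = 1.469; total = 4.407.
q = σ(T₁⁴ − T₂⁴) / 4.407 = 5.67×10⁻⁸ × 1.70×10^12 / 4.407 = 21900 W/m².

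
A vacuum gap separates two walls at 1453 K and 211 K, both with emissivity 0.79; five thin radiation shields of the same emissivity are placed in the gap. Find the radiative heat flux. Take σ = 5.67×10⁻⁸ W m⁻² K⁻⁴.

Each of the 6 gaps contributes resistance (2/ε − 1) = 2/0.79 − 1 = 1.532; total = 9.190.
q = σ(T₁⁴ − T₂⁴) / 9.190 = 5.67×10⁻⁸ × 4.46×10^12 / 9.190 = 27500 W/m².

q ≈ 27500 W/m²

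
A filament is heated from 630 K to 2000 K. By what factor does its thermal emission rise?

ratio ≈ 102

P ∝ T⁴, so the ratio is (2000/630)⁴ = (3.175)⁴ = 102.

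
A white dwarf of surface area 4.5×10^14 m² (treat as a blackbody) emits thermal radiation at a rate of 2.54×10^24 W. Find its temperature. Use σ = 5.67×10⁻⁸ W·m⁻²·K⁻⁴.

T ≈ 17800 K

From P = σAT⁴, T = (P / σA)^(1/4) = (2.54×10^24 / (5.67×10⁻⁸ × 4.50×10^14))^(1/4).
T = (9.95×10^16)^(1/4) = 17800 K.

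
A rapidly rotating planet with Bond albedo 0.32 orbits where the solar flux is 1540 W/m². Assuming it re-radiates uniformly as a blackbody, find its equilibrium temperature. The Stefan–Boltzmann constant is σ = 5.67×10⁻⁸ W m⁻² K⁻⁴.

T ≈ 261 K

Power absorbed = (1−a)S·πR²; power emitted = 4πR²σT⁴. Equating and cancelling πR²:
T = ((1−a)S / 4σ)^(1/4) = (1050 / (4 × 5.67×10⁻⁸))^(1/4) = (4.62×10^9)^(1/4).
T = 261 K.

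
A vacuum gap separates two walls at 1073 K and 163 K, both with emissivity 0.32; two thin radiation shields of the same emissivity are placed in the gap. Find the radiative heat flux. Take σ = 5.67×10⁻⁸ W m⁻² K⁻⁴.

q ≈ 4770 W/m²

Each of the 3 gaps contributes resistance (2/ε − 1) = 2/0.32 − 1 = 5.250; total = 15.75.
q = σ(T₁⁴ − T₂⁴) / 15.75 = 5.67×10⁻⁸ × 1.32×10^12 / 15.75 = 4770 W/m².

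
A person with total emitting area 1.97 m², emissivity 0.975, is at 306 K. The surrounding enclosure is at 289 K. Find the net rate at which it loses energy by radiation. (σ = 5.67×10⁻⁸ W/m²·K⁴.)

Q ≈ 195 W

Q = εσA(T⁴ − T_s⁴). T⁴ − T_s⁴ = (306)⁴ − (289)⁴ = 8.77×10^9 − 6.98×10^9 = 1.79×10^9 K⁴.
Q = 0.975 × 5.67×10⁻⁸ × 1.97 × 1.79×10^9 = 195 W.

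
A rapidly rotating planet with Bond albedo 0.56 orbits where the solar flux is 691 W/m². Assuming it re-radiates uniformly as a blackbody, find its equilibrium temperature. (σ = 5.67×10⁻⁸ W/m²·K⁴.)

T ≈ 191 K

Power absorbed = (1−a)S·πR²; power emitted = 4πR²σT⁴. Equating and cancelling πR²:
T = ((1−a)S / 4σ)^(1/4) = (304 / (4 × 5.67×10⁻⁸))^(1/4) = (1.34×10^9)^(1/4).
T = 191 K.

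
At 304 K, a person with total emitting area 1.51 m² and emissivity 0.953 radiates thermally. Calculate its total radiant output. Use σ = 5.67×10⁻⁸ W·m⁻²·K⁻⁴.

P ≈ 697 W

P = εσAT⁴ = 0.953 × 5.67×10⁻⁸ × 1.51 × (304)⁴ = 0.953 × 5.67×10⁻⁸ × 1.51 × 8.54×10^9.
P = 697 W.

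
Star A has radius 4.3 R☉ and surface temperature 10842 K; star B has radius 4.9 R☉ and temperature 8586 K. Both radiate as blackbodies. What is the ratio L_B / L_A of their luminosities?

L_B/L_A ≈ 0.511

L = 4πR²σT⁴ ∝ R²T⁴, so L_B/L_A = (4.9/4.3)² × (8586/10842)⁴ = 1.30 × 0.393 = 0.511.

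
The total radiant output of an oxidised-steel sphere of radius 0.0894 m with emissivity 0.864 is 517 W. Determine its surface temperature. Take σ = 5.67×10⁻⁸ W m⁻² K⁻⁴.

A = 4πr² = 4π × (0.0894)² = 0.100 m².
From P = εσAT⁴, T = (P / εσA)^(1/4) = (517 / (0.864 × 5.67×10⁻⁸ × 0.100))^(1/4).
T = (1.05×10^11)^(1/4) = 569 K.

T ≈ 569 K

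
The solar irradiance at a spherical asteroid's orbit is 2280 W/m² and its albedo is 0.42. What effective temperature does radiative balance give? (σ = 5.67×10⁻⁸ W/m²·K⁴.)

Power absorbed = (1−a)S·πR²; power emitted = 4πR²σT⁴. Equating and cancelling πR²:
T = ((1−a)S / 4σ)^(1/4) = (1320 / (4 × 5.67×10⁻⁸))^(1/4) = (5.83×10^9)^(1/4).
T = 276 K.

T ≈ 276 K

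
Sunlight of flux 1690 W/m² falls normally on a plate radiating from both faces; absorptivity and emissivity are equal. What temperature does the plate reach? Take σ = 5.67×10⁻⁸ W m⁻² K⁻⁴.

T ≈ 349 K

Absorbed flux αS = emitted flux 2εσT⁴ per unit area; with α = ε this gives T = (S/2σ)^(1/4).
T = (1690 / (2 × 5.67×10⁻⁸))^(1/4) = (1.49×10^10)^(1/4).
T = 349 K.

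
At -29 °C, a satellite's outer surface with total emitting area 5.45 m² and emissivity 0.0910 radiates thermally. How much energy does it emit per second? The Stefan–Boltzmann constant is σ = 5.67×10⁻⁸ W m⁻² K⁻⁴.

P ≈ 99.7 W

-29 °C = 244 K.
P = εσAT⁴ = 0.0910 × 5.67×10⁻⁸ × 5.45 × (244)⁴ = 0.0910 × 5.67×10⁻⁸ × 5.45 × 3.54×10^9.
P = 99.7 W.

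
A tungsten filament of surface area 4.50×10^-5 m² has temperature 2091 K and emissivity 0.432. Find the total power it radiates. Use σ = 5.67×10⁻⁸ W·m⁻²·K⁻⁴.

Stefan–Boltzmann: P = εσAT⁴ = 0.432 × 5.67×10⁻⁸ × 4.50×10^-5 × (2091)⁴ = 0.432 × 5.67×10⁻⁸ × 4.50×10^-5 × 1.91×10^13.
P = 21.1 W.

P ≈ 21.1 W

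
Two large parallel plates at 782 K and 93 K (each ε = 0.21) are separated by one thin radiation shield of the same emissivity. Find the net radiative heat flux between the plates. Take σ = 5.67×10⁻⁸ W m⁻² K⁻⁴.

q ≈ 1240 W/m²

Each of the 2 gaps contributes resistance (2/ε − 1) = 2/0.21 − 1 = 8.524; total = 17.05.
q = σ(T₁⁴ − T₂⁴) / 17.05 = 5.67×10⁻⁸ × 3.74×10^11 / 17.05 = 1240 W/m².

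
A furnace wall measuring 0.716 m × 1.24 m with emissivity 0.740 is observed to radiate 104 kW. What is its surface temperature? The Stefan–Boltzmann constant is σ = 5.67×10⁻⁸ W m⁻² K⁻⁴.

A = 0.716 × 1.24 = 0.888 m².
From P = εσAT⁴, T = (P / εσA)^(1/4) = (1.04×10^5 / (0.740 × 5.67×10⁻⁸ × 0.888))^(1/4).
T = (2.79×10^12)^(1/4) = 1290 K.

T ≈ 1290 K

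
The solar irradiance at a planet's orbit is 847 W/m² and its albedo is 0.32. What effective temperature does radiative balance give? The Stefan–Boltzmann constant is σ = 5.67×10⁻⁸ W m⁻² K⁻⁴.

T ≈ 224 K

Power absorbed = (1−a)S·πR²; power emitted = 4πR²σT⁴. Equating and cancelling πR²:
T = ((1−a)S / 4σ)^(1/4) = (576 / (4 × 5.67×10⁻⁸))^(1/4) = (2.54×10^9)^(1/4).
T = 224 K.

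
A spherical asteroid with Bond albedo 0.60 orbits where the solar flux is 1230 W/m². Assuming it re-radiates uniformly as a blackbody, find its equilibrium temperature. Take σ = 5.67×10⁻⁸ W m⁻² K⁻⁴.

Power absorbed = (1−a)S·πR²; power emitted = 4πR²σT⁴. Equating and cancelling πR²:
T = ((1−a)S / 4σ)^(1/4) = (492 / (4 × 5.67×10⁻⁸))^(1/4) = (2.17×10^9)^(1/4).
T = 216 K.

T ≈ 216 K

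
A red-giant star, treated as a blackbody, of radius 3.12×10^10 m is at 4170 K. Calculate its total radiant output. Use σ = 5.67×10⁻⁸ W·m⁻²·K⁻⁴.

P ≈ 2.10×10^29 W

A = 4πr² = 4π × (3.12×10^10)² = 1.22×10^22 m².
P = σAT⁴ = 5.67×10⁻⁸ × 1.22×10^22 × (4170)⁴ = 5.67×10⁻⁸ × 1.22×10^22 × 3.02×10^14.
P = 2.10×10^29 W.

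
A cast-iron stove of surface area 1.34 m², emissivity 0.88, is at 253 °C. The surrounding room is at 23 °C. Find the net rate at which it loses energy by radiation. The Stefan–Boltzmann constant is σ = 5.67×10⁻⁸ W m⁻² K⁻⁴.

Convert: 253 °C = 526 K; 23 °C = 296 K.
Q = εσA(T⁴ − T_s⁴). T⁴ − T_s⁴ = (526)⁴ − (296)⁴ = 7.65×10^10 − 7.68×10^9 = 6.89×10^10 K⁴.
Q = 0.88 × 5.67×10⁻⁸ × 1.34 × 6.89×10^10 = 4600 W.

Q ≈ 4600 W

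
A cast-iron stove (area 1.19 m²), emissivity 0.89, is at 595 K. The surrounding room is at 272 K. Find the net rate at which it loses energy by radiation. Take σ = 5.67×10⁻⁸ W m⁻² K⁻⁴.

Q ≈ 7200 W

Q = εσA(T⁴ − T_s⁴). T⁴ − T_s⁴ = (595)⁴ − (272)⁴ = 1.25×10^11 − 5.47×10^9 = 1.20×10^11 K⁴.
Q = 0.89 × 5.67×10⁻⁸ × 1.19 × 1.20×10^11 = 7200 W.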